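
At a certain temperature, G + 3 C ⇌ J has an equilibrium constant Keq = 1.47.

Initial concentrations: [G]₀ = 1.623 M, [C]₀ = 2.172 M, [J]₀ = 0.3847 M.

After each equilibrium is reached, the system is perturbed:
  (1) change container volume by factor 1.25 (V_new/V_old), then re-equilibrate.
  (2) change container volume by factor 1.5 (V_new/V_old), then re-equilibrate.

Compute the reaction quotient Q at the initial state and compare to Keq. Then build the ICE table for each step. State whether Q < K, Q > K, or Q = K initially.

Q₀ = 0.02313 vs Keq = 1.47 ⇒ Q<K, forward
Step 1:
                  G         C         J
  init        1.623     2.172    0.3847
  Δ         -0.4604    -1.381    0.4604
  eq          1.163    0.7908    0.8451
  solve Keq expr → x = 0.4604; check Q = 1.47
Then change container volume by factor 1.25 (V_new/V_old).
Step 2:
                  G         C         J
  init       0.9301    0.6326    0.6761
  Δ         0.04312    0.1294  -0.04312
  eq         0.9732     0.762     0.633
  solve Keq expr → x = -0.04312; check Q = 1.47
Then change container volume by factor 1.5 (V_new/V_old).
Step 3:
                  G         C         J
  init       0.6488     0.508     0.422
  Δ         0.06377    0.1913  -0.06377
  eq         0.7126    0.6993    0.3582
  solve Keq expr → x = -0.06377; check Q = 1.47

Q₀ = 0.02313; Q < K (proceeds forward)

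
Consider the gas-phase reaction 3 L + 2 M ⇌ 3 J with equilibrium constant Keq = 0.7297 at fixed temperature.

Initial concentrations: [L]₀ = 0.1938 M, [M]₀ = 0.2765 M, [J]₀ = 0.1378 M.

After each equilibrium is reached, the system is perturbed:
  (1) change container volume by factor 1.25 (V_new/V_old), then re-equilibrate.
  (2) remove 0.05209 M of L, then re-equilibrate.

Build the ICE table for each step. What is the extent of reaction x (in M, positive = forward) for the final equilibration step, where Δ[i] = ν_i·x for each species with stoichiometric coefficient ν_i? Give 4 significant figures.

x = -0.004245 M

Q₀ = 4.702 vs Keq = 0.7297 ⇒ Q>K, reverse
Step 1:
                   L          M          J
  Initial     0.1938     0.2765     0.1378
  Change     0.04182    0.02788   -0.04182
  Equil       0.2356     0.3044    0.09598
  solve Keq expr → x = -0.01394; check Q = 0.7297
Then change container volume by factor 1.25 (V_new/V_old).
Step 2:
                   L          M          J
  Initial     0.1885     0.2435    0.07679
  Change    0.007191   0.004794  -0.007191
  Equil       0.1957     0.2483     0.0696
  solve Keq expr → x = -0.002397; check Q = 0.7297
Then remove 0.05209 M of L.
Step 3:
                   L          M          J
  Initial     0.1436     0.2483     0.0696
  Change     0.01274   0.008491   -0.01274
  Equil       0.1563     0.2568    0.05686
  solve Keq expr → x = -0.004245; check Q = 0.7297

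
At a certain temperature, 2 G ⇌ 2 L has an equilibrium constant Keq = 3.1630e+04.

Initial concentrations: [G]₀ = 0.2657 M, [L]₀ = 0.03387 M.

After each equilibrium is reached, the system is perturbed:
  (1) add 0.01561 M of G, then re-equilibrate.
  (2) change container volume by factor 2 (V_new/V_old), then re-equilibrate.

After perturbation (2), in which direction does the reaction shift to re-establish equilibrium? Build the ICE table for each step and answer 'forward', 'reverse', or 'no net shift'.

Q₀ = 0.01625 vs Keq = 3.1630e+04 ⇒ Q<K, forward
Step 1:
                  G         L
  Initial    0.2657   0.03387
  Change     -0.264     0.264
  Equil    0.001675    0.2979
  solve Keq expr → x = 0.132; check Q = 3.1630e+04
Then add 0.01561 M of G.
Step 2:
                  G         L
  Initial   0.01728    0.2979
  Change   -0.01552   0.01552
  Equil    0.001762    0.3134
  solve Keq expr → x = 0.007761; check Q = 3.1630e+04
Then change container volume by factor 2 (V_new/V_old).
Step 3:
                  G         L
  Initial 8.8114e-04    0.1567
  Change          0         0
  Equil   8.8114e-04    0.1567
  solve Keq expr → x = 0; check Q = 3.1630e+04

Direction: no net shift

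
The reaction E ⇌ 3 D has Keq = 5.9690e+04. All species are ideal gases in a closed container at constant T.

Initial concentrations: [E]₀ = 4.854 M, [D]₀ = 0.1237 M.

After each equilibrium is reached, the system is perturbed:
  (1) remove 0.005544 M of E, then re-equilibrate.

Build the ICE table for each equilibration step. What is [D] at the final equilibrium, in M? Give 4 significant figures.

Q₀ = 3.8995e-04 vs Keq = 5.9690e+04 ⇒ Q<K, forward
Step 1:
                  E         D
  init        4.854    0.1237
  Δ          -4.803     14.41
  eq        0.05141     14.53
  solve Keq expr → x = 4.803; check Q = 5.9690e+04
Then remove 0.005544 M of E.
Step 2:
                  E         D
  init      0.04586     14.53
  Δ        0.005373  -0.01612
  eq        0.05124     14.52
  solve Keq expr → x = -0.005373; check Q = 5.9690e+04

[D]_eq = 14.52 M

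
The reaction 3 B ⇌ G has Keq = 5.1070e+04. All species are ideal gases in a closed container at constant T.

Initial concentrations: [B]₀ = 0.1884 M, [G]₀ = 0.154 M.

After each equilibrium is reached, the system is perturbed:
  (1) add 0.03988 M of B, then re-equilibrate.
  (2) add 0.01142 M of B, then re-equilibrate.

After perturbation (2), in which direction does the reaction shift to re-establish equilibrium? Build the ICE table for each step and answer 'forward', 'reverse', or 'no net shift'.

Q₀ = 23.03 vs Keq = 5.1070e+04 ⇒ Q<K, forward
Step 1:
                    B           G
  Initial      0.1884       0.154
  Change      -0.1723     0.05745
  Equil       0.01606      0.2114
  solve Keq expr → x = 0.05745; check Q = 5.1070e+04
Then add 0.03988 M of B.
Step 2:
                    B           G
  Initial     0.05594      0.2114
  Change     -0.03955     0.01318
  Equil       0.01638      0.2246
  solve Keq expr → x = 0.01318; check Q = 5.1070e+04
Then add 0.01142 M of B.
Step 3:
                    B           G
  Initial      0.0278      0.2246
  Change     -0.01133    0.003776
  Equil       0.01648      0.2284
  solve Keq expr → x = 0.003776; check Q = 5.1070e+04

Direction: forward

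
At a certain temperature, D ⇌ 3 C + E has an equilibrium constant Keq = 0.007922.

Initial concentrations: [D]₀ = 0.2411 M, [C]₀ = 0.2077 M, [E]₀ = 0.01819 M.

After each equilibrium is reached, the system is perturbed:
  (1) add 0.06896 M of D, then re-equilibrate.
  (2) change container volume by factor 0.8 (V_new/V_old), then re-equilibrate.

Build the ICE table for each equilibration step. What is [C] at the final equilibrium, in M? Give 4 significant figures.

Q₀ = 6.7600e-04 vs Keq = 0.007922 ⇒ Q<K, forward
Step 1:
                   D          C          E
  Initial     0.2411     0.2077    0.01819
  Change    -0.03507     0.1052    0.03507
  Equil        0.206     0.3129    0.05326
  solve Keq expr → x = 0.03507; check Q = 0.007922
Then add 0.06896 M of D.
Step 2:
                   D          C          E
  Initial      0.275     0.3129    0.05326
  Change   -0.005836    0.01751   0.005836
  Equil       0.2691     0.3304     0.0591
  solve Keq expr → x = 0.005836; check Q = 0.007922
Then change container volume by factor 0.8 (V_new/V_old).
Step 3:
                   D          C          E
  Initial     0.3364      0.413    0.07388
  Change     0.01618   -0.04855   -0.01618
  Equil       0.3526     0.3645    0.05769
  solve Keq expr → x = -0.01618; check Q = 0.007922

[C]_eq = 0.3645 M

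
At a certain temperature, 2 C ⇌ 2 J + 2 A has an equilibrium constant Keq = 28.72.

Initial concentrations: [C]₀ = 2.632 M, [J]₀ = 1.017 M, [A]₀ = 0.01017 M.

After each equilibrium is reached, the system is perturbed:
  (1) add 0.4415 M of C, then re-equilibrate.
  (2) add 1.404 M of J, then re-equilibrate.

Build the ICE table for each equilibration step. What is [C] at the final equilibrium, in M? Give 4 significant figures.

[C]_eq = 1.346 M

Q₀ = 1.5442e-05 vs Keq = 28.72 ⇒ Q<K, forward
Step 1:
                   C          J          A
  Initial      2.632      1.017    0.01017
  Change      -1.735      1.735      1.735
  Equil       0.8966      2.752      1.746
  solve Keq expr → x = 0.8677; check Q = 28.72
Then add 0.4415 M of C.
Step 2:
                   C          J          A
  Initial      1.338      2.752      1.746
  Change     -0.2345     0.2345     0.2345
  Equil        1.104      2.987       1.98
  solve Keq expr → x = 0.1172; check Q = 28.72
Then add 1.404 M of J.
Step 3:
                   C          J          A
  Initial      1.104      4.391       1.98
  Change       0.242     -0.242     -0.242
  Equil        1.346      4.149      1.738
  solve Keq expr → x = -0.121; check Q = 28.72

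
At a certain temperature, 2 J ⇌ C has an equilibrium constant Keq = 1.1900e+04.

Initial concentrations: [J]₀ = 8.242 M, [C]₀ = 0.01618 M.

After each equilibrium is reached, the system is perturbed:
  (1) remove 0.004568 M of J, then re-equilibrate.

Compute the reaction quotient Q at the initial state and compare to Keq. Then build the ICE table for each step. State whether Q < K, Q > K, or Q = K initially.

Q₀ = 2.3818e-04; Q < K (proceeds forward)

Q₀ = 2.3818e-04 vs Keq = 1.1900e+04 ⇒ Q<K, forward
Step 1:
                   J          C
  init         8.242    0.01618
  Δ           -8.223      4.112
  eq         0.01862      4.128
  solve Keq expr → x = 4.112; check Q = 1.1900e+04
Then remove 0.004568 M of J.
Step 2:
                   J          C
  init       0.01406      4.128
  Δ         0.004563  -0.002281
  eq         0.01862      4.126
  solve Keq expr → x = -0.002281; check Q = 1.1900e+04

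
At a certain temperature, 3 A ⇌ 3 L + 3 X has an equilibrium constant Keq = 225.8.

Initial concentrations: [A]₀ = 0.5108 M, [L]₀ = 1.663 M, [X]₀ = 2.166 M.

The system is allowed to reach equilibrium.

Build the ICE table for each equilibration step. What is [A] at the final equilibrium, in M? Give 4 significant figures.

Q₀ = 350.7 vs Keq = 225.8 ⇒ Q>K, reverse
Step 1:
                   A          L          X
  init        0.5108      1.663      2.166
  Δ          0.04981   -0.04981   -0.04981
  eq          0.5606      1.613      2.116
  solve Keq expr → x = -0.0166; check Q = 225.8

[A]_eq = 0.5606 M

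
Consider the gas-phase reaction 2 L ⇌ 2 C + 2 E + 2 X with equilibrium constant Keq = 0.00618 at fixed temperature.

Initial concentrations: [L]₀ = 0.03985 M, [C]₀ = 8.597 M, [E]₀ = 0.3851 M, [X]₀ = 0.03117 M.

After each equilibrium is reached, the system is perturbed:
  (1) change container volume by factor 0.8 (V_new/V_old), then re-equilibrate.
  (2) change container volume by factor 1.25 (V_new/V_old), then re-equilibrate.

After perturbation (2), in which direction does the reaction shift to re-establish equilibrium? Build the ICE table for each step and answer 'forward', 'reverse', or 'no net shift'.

Direction: forward

Q₀ = 6.706 vs Keq = 0.00618 ⇒ Q>K, reverse
Step 1:
                   L          C          E          X
  Initial    0.03985      8.597     0.3851    0.03117
  Change     0.02938   -0.02938   -0.02938   -0.02938
  Equil      0.06923      8.568     0.3557   0.001786
  solve Keq expr → x = -0.01469; check Q = 0.00618
Then change container volume by factor 0.8 (V_new/V_old).
Step 2:
                   L          C          E          X
  Initial    0.08654      10.71     0.4446   0.002232
  Change  7.8797e-04 -7.8797e-04 -7.8797e-04 -7.8797e-04
  Equil      0.08733      10.71     0.4439   0.001444
  solve Keq expr → x = -3.9399e-04; check Q = 0.00618
Then change container volume by factor 1.25 (V_new/V_old).
Step 3:
                   L          C          E          X
  Initial    0.06986      8.567     0.3551   0.001155
  Change  -6.3038e-04 6.3038e-04 6.3038e-04 6.3038e-04
  Equil      0.06923      8.568     0.3557   0.001786
  solve Keq expr → x = 3.1519e-04; check Q = 0.00618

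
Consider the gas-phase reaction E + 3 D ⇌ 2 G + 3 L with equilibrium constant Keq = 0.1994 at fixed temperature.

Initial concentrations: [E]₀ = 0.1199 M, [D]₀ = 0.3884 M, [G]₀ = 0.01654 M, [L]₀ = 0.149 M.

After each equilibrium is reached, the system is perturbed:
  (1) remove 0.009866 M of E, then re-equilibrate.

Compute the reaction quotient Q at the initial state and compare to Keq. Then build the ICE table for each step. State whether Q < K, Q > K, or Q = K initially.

Q₀ = 1.2882e-04; Q < K (proceeds forward)

Q₀ = 1.2882e-04 vs Keq = 0.1994 ⇒ Q<K, forward
Step 1:
                    E           D           G           L
  init         0.1199      0.3884     0.01654       0.149
  Δ          -0.04443     -0.1333     0.08886      0.1333
  eq          0.07547      0.2551      0.1054      0.2823
  solve Keq expr → x = 0.04443; check Q = 0.1994
Then remove 0.009866 M of E.
Step 2:
                    E           D           G           L
  init        0.06561      0.2551      0.1054      0.2823
  Δ          0.001162    0.003485   -0.002323   -0.003485
  eq          0.06677      0.2586      0.1031      0.2788
  solve Keq expr → x = -0.001162; check Q = 0.1994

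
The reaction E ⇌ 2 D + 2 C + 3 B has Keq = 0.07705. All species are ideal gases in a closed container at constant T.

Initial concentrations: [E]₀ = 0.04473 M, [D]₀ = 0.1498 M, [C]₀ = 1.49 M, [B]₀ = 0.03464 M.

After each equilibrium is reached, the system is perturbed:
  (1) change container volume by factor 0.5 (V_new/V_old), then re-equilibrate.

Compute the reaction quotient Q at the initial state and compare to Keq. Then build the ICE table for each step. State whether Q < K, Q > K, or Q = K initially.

Q₀ = 4.6295e-05; Q < K (proceeds forward)

Q₀ = 4.6295e-05 vs Keq = 0.07705 ⇒ Q<K, forward
Step 1:
                    E           D           C           B
  init        0.04473      0.1498        1.49     0.03464
  Δ          -0.03897     0.07794     0.07794      0.1169
  eq          0.00576      0.2277       1.568      0.1515
  solve Keq expr → x = 0.03897; check Q = 0.07705
Then change container volume by factor 0.5 (V_new/V_old).
Step 2:
                    E           D           C           B
  init        0.01152      0.4555       3.136      0.3031
  Δ           0.04855     -0.0971     -0.0971     -0.1457
  eq          0.06007      0.3584       3.039      0.1574
  solve Keq expr → x = -0.04855; check Q = 0.07705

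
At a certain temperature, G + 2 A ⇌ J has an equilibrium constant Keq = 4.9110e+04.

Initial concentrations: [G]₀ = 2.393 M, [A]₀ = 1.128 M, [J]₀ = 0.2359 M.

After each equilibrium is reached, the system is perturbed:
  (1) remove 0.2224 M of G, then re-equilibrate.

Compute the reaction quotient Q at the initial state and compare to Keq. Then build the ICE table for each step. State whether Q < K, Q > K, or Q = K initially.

Q₀ = 0.07748 vs Keq = 4.9110e+04 ⇒ Q<K, forward
Step 1:
                   G          A          J
  init         2.393      1.128     0.2359
  Δ          -0.5625     -1.125     0.5625
  eq            1.83    0.00298     0.7984
  solve Keq expr → x = 0.5625; check Q = 4.9110e+04
Then remove 0.2224 M of G.
Step 2:
                   G          A          J
  init         1.608    0.00298     0.7984
  Δ       9.9557e-05 1.9911e-04 -9.9557e-05
  eq           1.608   0.003179     0.7983
  solve Keq expr → x = -9.9557e-05; check Q = 4.9110e+04

Q₀ = 0.07748; Q < K (proceeds forward)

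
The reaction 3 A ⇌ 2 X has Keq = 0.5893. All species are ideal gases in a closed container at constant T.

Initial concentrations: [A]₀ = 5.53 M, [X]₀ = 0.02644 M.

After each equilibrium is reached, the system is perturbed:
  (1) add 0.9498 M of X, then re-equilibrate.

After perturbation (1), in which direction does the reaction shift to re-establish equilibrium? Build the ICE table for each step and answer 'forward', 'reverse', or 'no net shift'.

Direction: reverse

Q₀ = 4.1338e-06 vs Keq = 0.5893 ⇒ Q<K, forward
Step 1:
                  A         X
  I            5.53   0.02644
  C           -3.44     2.293
  E            2.09      2.32
  solve Keq expr → x = 1.147; check Q = 0.5893
Then add 0.9498 M of X.
Step 2:
                  A         X
  I            2.09     3.269
  C          0.3945    -0.263
  E           2.485     3.006
  solve Keq expr → x = -0.1315; check Q = 0.5893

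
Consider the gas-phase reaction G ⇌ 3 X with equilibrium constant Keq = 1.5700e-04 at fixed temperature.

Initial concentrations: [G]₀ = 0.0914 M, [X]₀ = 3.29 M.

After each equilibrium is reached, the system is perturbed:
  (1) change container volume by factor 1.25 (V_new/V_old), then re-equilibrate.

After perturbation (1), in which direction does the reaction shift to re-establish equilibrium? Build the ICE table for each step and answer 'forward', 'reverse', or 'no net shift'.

Direction: forward

Q₀ = 389.6 vs Keq = 1.5700e-04 ⇒ Q>K, reverse
Step 1:
                   G          X
  init        0.0914       3.29
  Δ            1.078     -3.233
  eq           1.169    0.05683
  solve Keq expr → x = -1.078; check Q = 1.5700e-04
Then change container volume by factor 1.25 (V_new/V_old).
Step 2:
                   G          X
  init        0.9353    0.04546
  Δ        -0.002416   0.007247
  eq          0.9329    0.05271
  solve Keq expr → x = 0.002416; check Q = 1.5700e-04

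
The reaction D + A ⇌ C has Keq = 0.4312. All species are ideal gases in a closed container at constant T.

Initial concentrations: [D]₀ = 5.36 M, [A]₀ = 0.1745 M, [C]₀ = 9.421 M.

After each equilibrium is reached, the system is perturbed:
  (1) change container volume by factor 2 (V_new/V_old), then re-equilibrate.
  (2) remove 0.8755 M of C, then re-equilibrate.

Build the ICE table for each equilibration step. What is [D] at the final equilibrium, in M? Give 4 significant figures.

[D]_eq = 4.026 M

Q₀ = 10.07 vs Keq = 0.4312 ⇒ Q>K, reverse
Step 1:
                   D          A          C
  I             5.36     0.1745      9.421
  C            2.101      2.101     -2.101
  E            7.461      2.275       7.32
  solve Keq expr → x = -2.101; check Q = 0.4312
Then change container volume by factor 2 (V_new/V_old).
Step 2:
                   D          A          C
  I             3.73      1.138       3.66
  C           0.5486     0.5486    -0.5486
  E            4.279      1.686      3.111
  solve Keq expr → x = -0.5486; check Q = 0.4312
Then remove 0.8755 M of C.
Step 3:
                   D          A          C
  I            4.279      1.686      2.236
  C          -0.2528    -0.2528     0.2528
  E            4.026      1.434      2.489
  solve Keq expr → x = 0.2528; check Q = 0.4312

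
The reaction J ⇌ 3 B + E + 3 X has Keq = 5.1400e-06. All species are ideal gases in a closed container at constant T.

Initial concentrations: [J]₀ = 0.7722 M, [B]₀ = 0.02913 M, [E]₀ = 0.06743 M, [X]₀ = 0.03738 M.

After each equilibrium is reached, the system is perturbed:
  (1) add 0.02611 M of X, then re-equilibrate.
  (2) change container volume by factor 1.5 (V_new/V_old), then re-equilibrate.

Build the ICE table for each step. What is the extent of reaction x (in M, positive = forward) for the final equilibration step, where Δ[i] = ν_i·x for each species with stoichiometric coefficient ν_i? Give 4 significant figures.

Q₀ = 1.1274e-10 vs Keq = 5.1400e-06 ⇒ Q<K, forward
Step 1:
                   J          B          E          X
  Initial     0.7722    0.02913    0.06743    0.03738
  Change    -0.04836     0.1451    0.04836     0.1451
  Equil       0.7238     0.1742     0.1158     0.1825
  solve Keq expr → x = 0.04836; check Q = 5.1400e-06
Then add 0.02611 M of X.
Step 2:
                   J          B          E          X
  Initial     0.7238     0.1742     0.1158     0.2086
  Change    0.003719   -0.01116  -0.003719   -0.01116
  Equil       0.7276     0.1631     0.1121     0.1974
  solve Keq expr → x = -0.003719; check Q = 5.1400e-06
Then change container volume by factor 1.5 (V_new/V_old).
Step 3:
                   J          B          E          X
  Initial      0.485     0.1087    0.07472     0.1316
  Change    -0.01747    0.05241    0.01747    0.05241
  Equil       0.4676     0.1611    0.09219      0.184
  solve Keq expr → x = 0.01747; check Q = 5.1400e-06

x = 0.01747 M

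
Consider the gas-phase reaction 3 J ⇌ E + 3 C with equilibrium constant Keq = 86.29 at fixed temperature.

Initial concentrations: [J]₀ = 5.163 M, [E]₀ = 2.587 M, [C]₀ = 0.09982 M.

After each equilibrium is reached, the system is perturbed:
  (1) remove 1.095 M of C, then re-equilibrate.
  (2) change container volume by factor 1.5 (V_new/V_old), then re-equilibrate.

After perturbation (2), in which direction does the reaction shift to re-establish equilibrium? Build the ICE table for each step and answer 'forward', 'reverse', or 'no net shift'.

Direction: forward

Q₀ = 1.8696e-05 vs Keq = 86.29 ⇒ Q<K, forward
Step 1:
                    J           E           C
  init          5.163       2.587     0.09982
  Δ            -3.785       1.262       3.785
  eq            1.378       3.849       3.885
  solve Keq expr → x = 1.262; check Q = 86.29
Then remove 1.095 M of C.
Step 2:
                    J           E           C
  init          1.378       3.849        2.79
  Δ           -0.2802     0.09341      0.2802
  eq            1.098       3.942        3.07
  solve Keq expr → x = 0.09341; check Q = 86.29
Then change container volume by factor 1.5 (V_new/V_old).
Step 3:
                    J           E           C
  init         0.7317       2.628       2.047
  Δ          -0.06902     0.02301     0.06902
  eq           0.6627       2.651       2.116
  solve Keq expr → x = 0.02301; check Q = 86.29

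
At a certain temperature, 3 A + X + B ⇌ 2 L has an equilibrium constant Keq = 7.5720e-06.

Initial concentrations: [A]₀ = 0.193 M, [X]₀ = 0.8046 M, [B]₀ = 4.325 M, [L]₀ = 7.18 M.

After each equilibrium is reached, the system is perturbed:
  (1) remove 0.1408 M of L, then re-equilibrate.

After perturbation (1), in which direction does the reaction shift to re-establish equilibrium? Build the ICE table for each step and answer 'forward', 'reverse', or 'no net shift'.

Q₀ = 2061 vs Keq = 7.5720e-06 ⇒ Q>K, reverse
Step 1:
                    A           X           B           L
  I             0.193      0.8046       4.325        7.18
  C             10.01       3.337       3.337      -6.675
  E              10.2       4.142       7.662      0.5054
  solve Keq expr → x = -3.337; check Q = 7.5720e-06
Then remove 0.1408 M of L.
Step 2:
                    A           X           B           L
  I              10.2       4.142       7.662      0.3646
  C           -0.1826    -0.06086    -0.06086      0.1217
  E             10.02       4.081       7.601      0.4863
  solve Keq expr → x = 0.06086; check Q = 7.5720e-06

Direction: forward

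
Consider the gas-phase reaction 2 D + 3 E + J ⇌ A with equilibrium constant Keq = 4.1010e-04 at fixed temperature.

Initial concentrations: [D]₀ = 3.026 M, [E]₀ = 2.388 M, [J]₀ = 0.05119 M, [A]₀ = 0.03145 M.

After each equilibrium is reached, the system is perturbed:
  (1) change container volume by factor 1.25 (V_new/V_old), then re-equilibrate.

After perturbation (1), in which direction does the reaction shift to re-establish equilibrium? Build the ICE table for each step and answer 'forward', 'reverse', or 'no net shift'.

Direction: reverse

Q₀ = 0.004927 vs Keq = 4.1010e-04 ⇒ Q>K, reverse
Step 1:
                  D         E         J         A
  Initial     3.026     2.388   0.05119   0.03145
  Change    0.05376   0.08064   0.02688  -0.02688
  Equil        3.08     2.469   0.07807  0.004569
  solve Keq expr → x = -0.02688; check Q = 4.1010e-04
Then change container volume by factor 1.25 (V_new/V_old).
Step 2:
                  D         E         J         A
  Initial     2.464     1.975   0.06246  0.003655
  Change   0.004786  0.007179  0.002393 -0.002393
  Equil       2.469     1.982   0.06485  0.001262
  solve Keq expr → x = -0.002393; check Q = 4.1010e-04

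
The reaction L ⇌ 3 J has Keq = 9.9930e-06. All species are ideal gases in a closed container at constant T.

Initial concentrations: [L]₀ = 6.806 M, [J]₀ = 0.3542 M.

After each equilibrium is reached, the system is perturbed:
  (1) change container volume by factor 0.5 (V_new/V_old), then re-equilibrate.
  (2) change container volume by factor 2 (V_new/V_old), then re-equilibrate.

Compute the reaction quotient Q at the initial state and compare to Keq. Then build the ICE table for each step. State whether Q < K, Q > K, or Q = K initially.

Q₀ = 0.006529 vs Keq = 9.9930e-06 ⇒ Q>K, reverse
Step 1:
                    L           J
  Initial       6.806      0.3542
  Change       0.1044     -0.3132
  Equil          6.91     0.04103
  solve Keq expr → x = -0.1044; check Q = 9.9930e-06
Then change container volume by factor 0.5 (V_new/V_old).
Step 2:
                    L           J
  Initial       13.82     0.08205
  Change      0.01012    -0.03035
  Equil         13.83      0.0517
  solve Keq expr → x = -0.01012; check Q = 9.9930e-06
Then change container volume by factor 2 (V_new/V_old).
Step 3:
                    L           J
  Initial       6.915     0.02585
  Change    -0.005058     0.01518
  Equil          6.91     0.04103
  solve Keq expr → x = 0.005058; check Q = 9.9930e-06

Q₀ = 0.006529; Q > K (proceeds reverse)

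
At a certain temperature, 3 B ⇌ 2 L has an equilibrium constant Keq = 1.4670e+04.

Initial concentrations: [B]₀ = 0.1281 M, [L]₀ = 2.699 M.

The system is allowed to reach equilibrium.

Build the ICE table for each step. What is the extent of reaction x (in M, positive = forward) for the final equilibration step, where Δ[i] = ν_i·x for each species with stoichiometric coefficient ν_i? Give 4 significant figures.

Q₀ = 3465 vs Keq = 1.4670e+04 ⇒ Q<K, forward
Step 1:
                   B          L
  I           0.1281      2.699
  C         -0.04828    0.03219
  E          0.07982      2.731
  solve Keq expr → x = 0.01609; check Q = 1.4670e+04

x = 0.01609 M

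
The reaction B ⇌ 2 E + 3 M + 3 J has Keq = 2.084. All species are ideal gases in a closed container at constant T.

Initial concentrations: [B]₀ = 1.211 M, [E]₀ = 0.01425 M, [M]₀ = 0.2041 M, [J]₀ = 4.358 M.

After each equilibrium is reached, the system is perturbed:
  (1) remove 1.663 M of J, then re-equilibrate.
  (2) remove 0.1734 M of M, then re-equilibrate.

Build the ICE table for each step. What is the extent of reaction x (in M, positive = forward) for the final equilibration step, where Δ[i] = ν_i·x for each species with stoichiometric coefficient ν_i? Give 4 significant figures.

Q₀ = 1.1800e-04 vs Keq = 2.084 ⇒ Q<K, forward
Step 1:
                  B         E         M         J
  Initial     1.211   0.01425    0.2041     4.358
  Change    -0.1391    0.2782    0.4173    0.4173
  Equil       1.072    0.2924    0.6214     4.775
  solve Keq expr → x = 0.1391; check Q = 2.084
Then remove 1.663 M of J.
Step 2:
                  B         E         M         J
  Initial     1.072    0.2924    0.6214     3.112
  Change   -0.04452   0.08905    0.1336    0.1336
  Equil       1.027    0.3815    0.7549     3.246
  solve Keq expr → x = 0.04452; check Q = 2.084
Then remove 0.1734 M of M.
Step 3:
                  B         E         M         J
  Initial     1.027    0.3815    0.5815     3.246
  Change     -0.028   0.05599   0.08399   0.08399
  Equil      0.9994    0.4375    0.6655      3.33
  solve Keq expr → x = 0.028; check Q = 2.084

x = 0.028 M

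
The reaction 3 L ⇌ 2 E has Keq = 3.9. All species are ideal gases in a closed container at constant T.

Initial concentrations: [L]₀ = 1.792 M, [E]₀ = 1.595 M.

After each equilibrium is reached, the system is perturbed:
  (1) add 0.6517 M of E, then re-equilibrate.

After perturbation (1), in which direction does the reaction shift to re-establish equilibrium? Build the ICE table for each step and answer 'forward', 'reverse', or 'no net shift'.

Q₀ = 0.4421 vs Keq = 3.9 ⇒ Q<K, forward
Step 1:
                   L          E
  init         1.792      1.595
  Δ          -0.7515      0.501
  eq            1.04      2.096
  solve Keq expr → x = 0.2505; check Q = 3.9
Then add 0.6517 M of E.
Step 2:
                   L          E
  init          1.04      2.748
  Δ           0.1711    -0.1141
  eq           1.212      2.634
  solve Keq expr → x = -0.05703; check Q = 3.9

Direction: reverse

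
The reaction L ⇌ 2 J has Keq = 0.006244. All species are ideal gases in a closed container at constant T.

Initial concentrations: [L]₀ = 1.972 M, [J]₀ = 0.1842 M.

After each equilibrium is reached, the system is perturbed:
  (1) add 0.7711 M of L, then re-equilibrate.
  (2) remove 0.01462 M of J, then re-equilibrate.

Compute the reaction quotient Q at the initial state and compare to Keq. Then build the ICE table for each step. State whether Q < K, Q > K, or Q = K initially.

Q₀ = 0.01721 vs Keq = 0.006244 ⇒ Q>K, reverse
Step 1:
                    L           J
  init          1.972      0.1842
  Δ           0.03611    -0.07222
  eq            2.008       0.112
  solve Keq expr → x = -0.03611; check Q = 0.006244
Then add 0.7711 M of L.
Step 2:
                    L           J
  init          2.779       0.112
  Δ         -0.009762     0.01952
  eq            2.769      0.1315
  solve Keq expr → x = 0.009762; check Q = 0.006244
Then remove 0.01462 M of J.
Step 3:
                    L           J
  init          2.769      0.1169
  Δ         -0.007224     0.01445
  eq            2.762      0.1313
  solve Keq expr → x = 0.007224; check Q = 0.006244

Q₀ = 0.01721; Q > K (proceeds reverse)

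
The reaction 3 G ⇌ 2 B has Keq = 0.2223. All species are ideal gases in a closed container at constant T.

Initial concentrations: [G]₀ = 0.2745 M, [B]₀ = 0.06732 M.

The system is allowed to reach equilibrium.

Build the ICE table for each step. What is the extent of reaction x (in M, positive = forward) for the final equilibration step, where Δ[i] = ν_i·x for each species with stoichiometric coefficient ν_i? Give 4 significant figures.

x = 1.5697e-04 M

Q₀ = 0.2191 vs Keq = 0.2223 ⇒ Q<K, forward
Step 1:
                    G           B
  init         0.2745     0.06732
  Δ       -4.7092e-04  3.1394e-04
  eq            0.274     0.06763
  solve Keq expr → x = 1.5697e-04; check Q = 0.2223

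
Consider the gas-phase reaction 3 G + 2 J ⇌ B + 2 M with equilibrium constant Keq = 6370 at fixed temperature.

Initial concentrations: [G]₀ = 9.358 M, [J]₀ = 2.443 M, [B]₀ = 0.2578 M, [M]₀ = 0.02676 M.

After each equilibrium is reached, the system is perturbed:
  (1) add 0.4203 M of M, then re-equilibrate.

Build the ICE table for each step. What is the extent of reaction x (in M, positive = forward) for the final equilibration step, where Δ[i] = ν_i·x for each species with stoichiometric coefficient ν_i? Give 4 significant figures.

Q₀ = 3.7745e-08 vs Keq = 6370 ⇒ Q<K, forward
Step 1:
                   G          J          B          M
  init         9.358      2.443     0.2578    0.02676
  Δ            -3.66      -2.44       1.22       2.44
  eq           5.698   0.002763      1.478      2.467
  solve Keq expr → x = 1.22; check Q = 6370
Then add 0.4203 M of M.
Step 2:
                   G          J          B          M
  init         5.698   0.002763      1.478      2.887
  Δ       7.0402e-04 4.6935e-04 -2.3467e-04 -4.6935e-04
  eq           5.698   0.003232      1.478      2.887
  solve Keq expr → x = -2.3467e-04; check Q = 6370

x = -2.3467e-04 M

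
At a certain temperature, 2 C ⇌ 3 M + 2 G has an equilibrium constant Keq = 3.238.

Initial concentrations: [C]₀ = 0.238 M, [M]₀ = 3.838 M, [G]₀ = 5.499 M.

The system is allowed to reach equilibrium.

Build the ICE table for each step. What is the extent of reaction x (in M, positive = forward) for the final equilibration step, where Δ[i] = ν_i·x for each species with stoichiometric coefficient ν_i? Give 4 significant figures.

Q₀ = 3.0181e+04 vs Keq = 3.238 ⇒ Q>K, reverse
Step 1:
                    C           M           G
  Initial       0.238       3.838       5.499
  Change        1.872      -2.807      -1.872
  Equil          2.11       1.031       3.627
  solve Keq expr → x = -0.9358; check Q = 3.238

x = -0.9358 M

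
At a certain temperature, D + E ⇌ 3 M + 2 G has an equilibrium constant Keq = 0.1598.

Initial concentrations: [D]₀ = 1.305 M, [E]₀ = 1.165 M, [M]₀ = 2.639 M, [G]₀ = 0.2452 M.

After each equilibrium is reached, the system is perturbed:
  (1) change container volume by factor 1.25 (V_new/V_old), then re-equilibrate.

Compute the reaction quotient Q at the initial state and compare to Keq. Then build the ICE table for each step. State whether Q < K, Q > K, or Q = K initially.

Q₀ = 0.7268; Q > K (proceeds reverse)

Q₀ = 0.7268 vs Keq = 0.1598 ⇒ Q>K, reverse
Step 1:
                   D          E          M          G
  Initial      1.305      1.165      2.639     0.2452
  Change     0.05623    0.05623    -0.1687    -0.1125
  Equil        1.361      1.221       2.47     0.1327
  solve Keq expr → x = -0.05623; check Q = 0.1598
Then change container volume by factor 1.25 (V_new/V_old).
Step 2:
                   D          E          M          G
  Initial      1.089      0.977      1.976     0.1062
  Change    -0.01712   -0.01712    0.05136    0.03424
  Equil        1.072     0.9599      2.028     0.1404
  solve Keq expr → x = 0.01712; check Q = 0.1598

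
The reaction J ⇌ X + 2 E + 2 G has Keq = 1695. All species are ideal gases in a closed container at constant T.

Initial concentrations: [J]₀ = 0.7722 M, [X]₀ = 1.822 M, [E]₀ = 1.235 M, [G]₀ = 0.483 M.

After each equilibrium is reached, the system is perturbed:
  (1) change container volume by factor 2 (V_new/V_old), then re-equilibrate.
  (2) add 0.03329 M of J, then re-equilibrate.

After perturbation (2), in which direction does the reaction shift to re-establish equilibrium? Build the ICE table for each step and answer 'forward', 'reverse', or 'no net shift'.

Direction: forward

Q₀ = 0.8396 vs Keq = 1695 ⇒ Q<K, forward
Step 1:
                    J           X           E           G
  Initial      0.7722       1.822       1.235       0.483
  Change      -0.7308      0.7308       1.462       1.462
  Equil       0.04141       2.553       2.697       1.945
  solve Keq expr → x = 0.7308; check Q = 1695
Then change container volume by factor 2 (V_new/V_old).
Step 2:
                    J           X           E           G
  Initial     0.02071       1.276       1.348      0.9723
  Change      -0.0192      0.0192     0.03841     0.03841
  Equil      0.001501       1.296       1.387       1.011
  solve Keq expr → x = 0.0192; check Q = 1695
Then add 0.03329 M of J.
Step 3:
                    J           X           E           G
  Initial     0.03479       1.296       1.387       1.011
  Change     -0.03288     0.03288     0.06575     0.06575
  Equil      0.001916       1.328       1.452       1.076
  solve Keq expr → x = 0.03288; check Q = 1695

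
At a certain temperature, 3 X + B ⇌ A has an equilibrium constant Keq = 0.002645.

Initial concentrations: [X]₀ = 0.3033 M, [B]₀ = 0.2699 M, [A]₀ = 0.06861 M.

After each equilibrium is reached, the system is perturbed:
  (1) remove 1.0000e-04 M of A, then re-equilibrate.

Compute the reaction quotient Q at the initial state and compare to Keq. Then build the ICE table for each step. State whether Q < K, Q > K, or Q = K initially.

Q₀ = 9.111 vs Keq = 0.002645 ⇒ Q>K, reverse
Step 1:
                  X         B         A
  I          0.3033    0.2699   0.06861
  C          0.2055   0.06849  -0.06849
  E          0.5088    0.3384 1.1788e-04
  solve Keq expr → x = -0.06849; check Q = 0.002645
Then remove 1.0000e-04 M of A.
Step 2:
                  X         B         A
  I          0.5088    0.3384 1.7876e-05
  C       -2.9927e-04 -9.9757e-05 9.9757e-05
  E          0.5085    0.3383 1.1763e-04
  solve Keq expr → x = 9.9757e-05; check Q = 0.002645

Q₀ = 9.111; Q > K (proceeds reverse)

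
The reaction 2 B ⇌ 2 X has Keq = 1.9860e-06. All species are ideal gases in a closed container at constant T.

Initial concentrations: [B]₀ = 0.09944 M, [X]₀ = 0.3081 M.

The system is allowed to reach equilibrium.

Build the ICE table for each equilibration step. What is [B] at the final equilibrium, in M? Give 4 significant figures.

[B]_eq = 0.407 M

Q₀ = 9.6 vs Keq = 1.9860e-06 ⇒ Q>K, reverse
Step 1:
                   B          X
  I          0.09944     0.3081
  C           0.3075    -0.3075
  E            0.407 5.7352e-04
  solve Keq expr → x = -0.1538; check Q = 1.9860e-06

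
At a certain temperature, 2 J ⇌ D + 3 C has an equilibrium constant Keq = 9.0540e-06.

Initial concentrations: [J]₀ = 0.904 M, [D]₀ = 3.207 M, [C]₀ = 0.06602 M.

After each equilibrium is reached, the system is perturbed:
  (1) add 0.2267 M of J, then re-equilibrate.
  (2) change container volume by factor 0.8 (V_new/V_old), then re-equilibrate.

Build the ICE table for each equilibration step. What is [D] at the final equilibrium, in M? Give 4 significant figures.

Q₀ = 0.001129 vs Keq = 9.0540e-06 ⇒ Q>K, reverse
Step 1:
                   J          D          C
  I            0.904      3.207    0.06602
  C          0.03496   -0.01748   -0.05244
  E            0.939       3.19    0.01358
  solve Keq expr → x = -0.01748; check Q = 9.0540e-06
Then add 0.2267 M of J.
Step 2:
                   J          D          C
  I            1.166       3.19    0.01358
  C        -0.001395 6.9734e-04   0.002092
  E            1.164       3.19    0.01567
  solve Keq expr → x = 6.9734e-04; check Q = 9.0540e-06
Then change container volume by factor 0.8 (V_new/V_old).
Step 3:
                   J          D          C
  I            1.455      3.988    0.01959
  C         0.001795 -8.9740e-04  -0.002692
  E            1.457      3.987    0.01689
  solve Keq expr → x = -8.9740e-04; check Q = 9.0540e-06

[D]_eq = 3.987 M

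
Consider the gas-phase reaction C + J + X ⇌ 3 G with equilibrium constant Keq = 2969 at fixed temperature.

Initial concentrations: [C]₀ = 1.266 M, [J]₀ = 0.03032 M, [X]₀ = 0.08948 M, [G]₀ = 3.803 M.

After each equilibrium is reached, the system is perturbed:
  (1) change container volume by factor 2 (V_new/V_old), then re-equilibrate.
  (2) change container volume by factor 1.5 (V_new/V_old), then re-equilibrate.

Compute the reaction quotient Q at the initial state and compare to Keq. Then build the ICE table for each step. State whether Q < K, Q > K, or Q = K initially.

Q₀ = 1.6014e+04 vs Keq = 2969 ⇒ Q>K, reverse
Step 1:
                   C          J          X          G
  Initial      1.266    0.03032    0.08948      3.803
  Change     0.05481    0.05481    0.05481    -0.1644
  Equil        1.321    0.08513     0.1443      3.639
  solve Keq expr → x = -0.05481; check Q = 2969
Then change container volume by factor 2 (V_new/V_old).
Step 2:
                   C          J          X          G
  Initial     0.6604    0.04257    0.07215      1.819
  Change           0          0          0          0
  Equil       0.6604    0.04257    0.07215      1.819
  solve Keq expr → x = 0; check Q = 2969
Then change container volume by factor 1.5 (V_new/V_old).
Step 3:
                   C          J          X          G
  Initial     0.4403    0.02838     0.0481      1.213
  Change           0          0          0          0
  Equil       0.4403    0.02838     0.0481      1.213
  solve Keq expr → x = 0; check Q = 2969

Q₀ = 1.6014e+04; Q > K (proceeds reverse)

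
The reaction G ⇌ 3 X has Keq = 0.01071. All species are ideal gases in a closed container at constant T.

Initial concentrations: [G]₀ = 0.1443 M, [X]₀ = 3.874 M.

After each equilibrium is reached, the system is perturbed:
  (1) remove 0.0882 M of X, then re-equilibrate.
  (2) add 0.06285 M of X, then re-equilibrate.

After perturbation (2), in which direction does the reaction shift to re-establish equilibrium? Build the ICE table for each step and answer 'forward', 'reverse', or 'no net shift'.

Q₀ = 402.9 vs Keq = 0.01071 ⇒ Q>K, reverse
Step 1:
                    G           X
  init         0.1443       3.874
  Δ              1.21       -3.63
  eq            1.354      0.2439
  solve Keq expr → x = -1.21; check Q = 0.01071
Then remove 0.0882 M of X.
Step 2:
                    G           X
  init          1.354      0.1557
  Δ          -0.02882     0.08646
  eq            1.326      0.2421
  solve Keq expr → x = 0.02882; check Q = 0.01071
Then add 0.06285 M of X.
Step 3:
                    G           X
  init          1.326       0.305
  Δ           0.02054    -0.06161
  eq            1.346      0.2434
  solve Keq expr → x = -0.02054; check Q = 0.01071

Direction: reverse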